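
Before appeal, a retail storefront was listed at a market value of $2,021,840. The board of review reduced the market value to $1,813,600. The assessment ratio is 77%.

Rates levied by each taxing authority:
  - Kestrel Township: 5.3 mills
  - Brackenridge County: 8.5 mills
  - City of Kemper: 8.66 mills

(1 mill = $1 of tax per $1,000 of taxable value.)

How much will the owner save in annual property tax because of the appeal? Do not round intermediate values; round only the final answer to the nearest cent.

Old assessed value = $2,021,840 × 0.77 = $1,556,816.8
New assessed value = $1,813,600 × 0.77 = $1,396,472
Combined rate = 0.0053 + 0.0085 + 0.00866 = 0.02246
Old tax = $1,556,816.8 × 0.02246 = $34,966.105328
New tax = $1,396,472 × 0.02246 = $31,364.76112
Reduction = $34,966.105328 − $31,364.76112 = $3,601.344208

$3,601.34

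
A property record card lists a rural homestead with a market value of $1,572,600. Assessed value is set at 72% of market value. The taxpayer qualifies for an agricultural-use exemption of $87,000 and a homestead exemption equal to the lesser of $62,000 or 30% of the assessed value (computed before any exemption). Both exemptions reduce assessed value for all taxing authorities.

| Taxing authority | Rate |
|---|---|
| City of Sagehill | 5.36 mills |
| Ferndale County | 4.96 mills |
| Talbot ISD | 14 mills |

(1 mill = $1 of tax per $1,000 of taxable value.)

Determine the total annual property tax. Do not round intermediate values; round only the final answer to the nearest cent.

Assessed value = $1,572,600 × 0.72 = $1,132,272
Homestead exemption = min($62,000, 30% × $1,132,272) = min($62,000, $339,681.6) = $62,000 (dollar cap binds)
Taxable value = $1,132,272 − $87,000 − $62,000 = $983,272
City of Sagehill: $983,272 × 0.00536 = $5,270.33792
Ferndale County: $983,272 × 0.00496 = $4,877.02912
Talbot ISD: $983,272 × 0.014 = $13,765.808
Total = $23,913.17504

$23,913.18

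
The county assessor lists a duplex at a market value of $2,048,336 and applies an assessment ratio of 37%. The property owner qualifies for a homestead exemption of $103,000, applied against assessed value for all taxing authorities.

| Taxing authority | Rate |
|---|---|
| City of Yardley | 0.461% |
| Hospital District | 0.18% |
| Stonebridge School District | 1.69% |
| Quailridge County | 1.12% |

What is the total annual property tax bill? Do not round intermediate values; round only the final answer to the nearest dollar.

$22,600

Assessed value = $2,048,336 × 0.37 = $757,884.32
Taxable value = $757,884.32 − $103,000 = $654,884.32
City of Yardley: $654,884.32 × 0.00461 = $3,019.0167152
Hospital District: $654,884.32 × 0.0018 = $1,178.791776
Stonebridge School District: $654,884.32 × 0.0169 = $11,067.545008
Quailridge County: $654,884.32 × 0.0112 = $7,334.704384
Total = $3,019.0167152 + $1,178.791776 + $11,067.545008 + $7,334.704384 = $22,600.0578832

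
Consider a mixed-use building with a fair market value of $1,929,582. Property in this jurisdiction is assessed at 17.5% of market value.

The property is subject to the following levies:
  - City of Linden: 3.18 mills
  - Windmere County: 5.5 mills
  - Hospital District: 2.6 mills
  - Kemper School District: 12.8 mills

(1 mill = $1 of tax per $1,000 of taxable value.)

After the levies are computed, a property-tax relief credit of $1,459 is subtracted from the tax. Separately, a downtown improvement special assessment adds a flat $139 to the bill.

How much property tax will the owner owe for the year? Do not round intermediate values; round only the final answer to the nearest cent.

Assessed value = $1,929,582 × 0.175 = $337,676.85
City of Linden: $337,676.85 × 0.00318 = $1,073.812383
Windmere County: $337,676.85 × 0.0055 = $1,857.222675
Hospital District: $337,676.85 × 0.0026 = $877.95981
Kemper School District: $337,676.85 × 0.0128 = $4,322.26368
Levies subtotal = $8,131.258548
After credit = $8,131.258548 − $1,459 = $6,672.258548
Total = $6,672.258548 + $139 = $6,811.258548

$6,811.26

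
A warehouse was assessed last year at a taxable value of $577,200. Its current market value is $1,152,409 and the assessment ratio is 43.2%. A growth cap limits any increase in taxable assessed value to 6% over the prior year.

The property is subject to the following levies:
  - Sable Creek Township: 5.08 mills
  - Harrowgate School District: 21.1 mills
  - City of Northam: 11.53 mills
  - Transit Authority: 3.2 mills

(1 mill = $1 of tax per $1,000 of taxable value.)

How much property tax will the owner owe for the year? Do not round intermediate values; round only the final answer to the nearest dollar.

Uncapped assessed value = $1,152,409 × 0.432 = $497,840.688
Cap limit = $577,200 × 1.06 = $611,832
Taxable assessed value = min($497,840.688, $611,832) = $497,840.688 (cap does not bind)
Sable Creek Township: $497,840.688 × 0.00508 = $2,529.03069504
Harrowgate School District: $497,840.688 × 0.0211 = $10,504.4385168
City of Northam: $497,840.688 × 0.01153 = $5,740.10313264
Transit Authority: $497,840.688 × 0.0032 = $1,593.0902016
Total = $20,366.66254608

$20,367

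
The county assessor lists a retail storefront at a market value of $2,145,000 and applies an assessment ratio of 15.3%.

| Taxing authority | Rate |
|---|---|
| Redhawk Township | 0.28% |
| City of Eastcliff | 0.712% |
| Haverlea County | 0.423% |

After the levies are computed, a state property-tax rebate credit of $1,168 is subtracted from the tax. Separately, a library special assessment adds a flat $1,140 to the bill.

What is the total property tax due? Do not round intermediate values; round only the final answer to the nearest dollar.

$4,616

Assessed value = $2,145,000 × 0.153 = $328,185
Redhawk Township: $328,185 × 0.0028 = $918.918
City of Eastcliff: $328,185 × 0.00712 = $2,336.6772
Haverlea County: $328,185 × 0.00423 = $1,388.22255
Levies subtotal = $4,643.81775
After credit = $4,643.81775 − $1,168 = $3,475.81775
Total = $3,475.81775 + $1,140 = $4,615.81775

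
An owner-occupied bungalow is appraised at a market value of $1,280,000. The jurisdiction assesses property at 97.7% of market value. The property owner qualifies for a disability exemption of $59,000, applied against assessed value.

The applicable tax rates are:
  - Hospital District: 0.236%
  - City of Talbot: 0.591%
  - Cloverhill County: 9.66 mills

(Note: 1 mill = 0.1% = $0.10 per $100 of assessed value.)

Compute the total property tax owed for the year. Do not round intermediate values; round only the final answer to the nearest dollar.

$21,365

Assessed value = $1,280,000 × 0.977 = $1,250,560
Taxable value = $1,250,560 − $59,000 = $1,191,560
Hospital District: $1,191,560 × 0.00236 = $2,812.0816
City of Talbot: $1,191,560 × 0.00591 = $7,042.1196
Cloverhill County: $1,191,560 × 0.00966 = $11,510.4696
Total = $21,364.6708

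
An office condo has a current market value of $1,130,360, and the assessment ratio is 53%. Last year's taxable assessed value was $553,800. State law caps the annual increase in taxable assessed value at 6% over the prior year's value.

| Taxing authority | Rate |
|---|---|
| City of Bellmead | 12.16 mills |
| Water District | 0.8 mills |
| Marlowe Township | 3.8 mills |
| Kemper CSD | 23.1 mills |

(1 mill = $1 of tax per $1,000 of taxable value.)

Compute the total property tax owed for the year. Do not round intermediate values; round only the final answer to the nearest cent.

$23,398.94

Uncapped assessed value = $1,130,360 × 0.53 = $599,090.8
Cap limit = $553,800 × 1.06 = $587,028
Taxable assessed value = min($599,090.8, $587,028) = $587,028 (cap binds)
City of Bellmead: $587,028 × 0.01216 = $7,138.26048
Water District: $587,028 × 0.0008 = $469.6224
Marlowe Township: $587,028 × 0.0038 = $2,230.7064
Kemper CSD: $587,028 × 0.0231 = $13,560.3468
Total = $23,398.93608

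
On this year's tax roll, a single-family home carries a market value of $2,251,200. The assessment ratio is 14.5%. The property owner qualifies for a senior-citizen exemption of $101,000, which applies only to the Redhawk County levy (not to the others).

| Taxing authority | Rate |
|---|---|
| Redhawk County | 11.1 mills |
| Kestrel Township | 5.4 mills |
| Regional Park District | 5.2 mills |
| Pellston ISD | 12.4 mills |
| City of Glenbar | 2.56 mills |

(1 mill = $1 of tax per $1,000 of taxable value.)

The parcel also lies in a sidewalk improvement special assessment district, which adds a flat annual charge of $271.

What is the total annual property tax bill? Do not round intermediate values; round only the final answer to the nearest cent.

Assessed value = $2,251,200 × 0.145 = $326,424
Redhawk County: ($326,424 − $101,000) × 0.0111 = $225,424 × 0.0111 = $2,502.2064
Kestrel Township: $326,424 × 0.0054 = $1,762.6896
Regional Park District: $326,424 × 0.0052 = $1,697.4048
Pellston ISD: $326,424 × 0.0124 = $4,047.6576
City of Glenbar: $326,424 × 0.00256 = $835.64544
Levies subtotal = $10,845.60384
Total = $10,845.60384 + $271 = $11,116.60384

$11,116.60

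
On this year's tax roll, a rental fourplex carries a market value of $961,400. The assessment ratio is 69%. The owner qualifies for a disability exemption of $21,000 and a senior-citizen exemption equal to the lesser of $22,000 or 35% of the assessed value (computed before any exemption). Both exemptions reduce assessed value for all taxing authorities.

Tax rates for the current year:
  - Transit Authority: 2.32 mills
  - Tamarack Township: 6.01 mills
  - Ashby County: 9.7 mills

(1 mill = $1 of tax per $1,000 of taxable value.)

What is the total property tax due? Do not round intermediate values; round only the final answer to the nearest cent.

Assessed value = $961,400 × 0.69 = $663,366
Senior-citizen exemption = min($22,000, 35% × $663,366) = min($22,000, $232,178.1) = $22,000 (dollar cap binds)
Taxable value = $663,366 − $21,000 − $22,000 = $620,366
Transit Authority: $620,366 × 0.00232 = $1,439.24912
Tamarack Township: $620,366 × 0.00601 = $3,728.39966
Ashby County: $620,366 × 0.0097 = $6,017.5502
Total = $11,185.19898

$11,185.20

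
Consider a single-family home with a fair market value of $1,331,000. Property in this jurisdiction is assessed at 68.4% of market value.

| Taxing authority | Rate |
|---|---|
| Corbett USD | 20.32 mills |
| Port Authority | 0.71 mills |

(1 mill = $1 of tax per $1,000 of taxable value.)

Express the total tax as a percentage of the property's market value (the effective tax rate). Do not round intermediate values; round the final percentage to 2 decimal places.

1.44%

Assessed value = $1,331,000 × 0.684 = $910,404
Corbett USD: $910,404 × 0.02032 = $18,499.40928
Port Authority: $910,404 × 0.00071 = $646.38684
Total tax = $19,145.79612
Effective rate = $19,145.79612 ÷ $1,331,000 = 1.44% of market value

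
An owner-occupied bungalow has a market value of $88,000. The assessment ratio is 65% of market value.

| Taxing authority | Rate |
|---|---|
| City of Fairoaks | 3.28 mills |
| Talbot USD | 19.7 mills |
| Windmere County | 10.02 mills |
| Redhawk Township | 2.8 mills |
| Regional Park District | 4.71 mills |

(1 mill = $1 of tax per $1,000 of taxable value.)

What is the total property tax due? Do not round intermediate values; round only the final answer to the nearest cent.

Assessed value = $88,000 × 0.65 = $57,200
City of Fairoaks: $57,200 × 0.00328 = $187.616
Talbot USD: $57,200 × 0.0197 = $1,126.84
Windmere County: $57,200 × 0.01002 = $573.144
Redhawk Township: $57,200 × 0.0028 = $160.16
Regional Park District: $57,200 × 0.00471 = $269.412
Total = $187.616 + $1,126.84 + $573.144 + $160.16 + $269.412 = $2,317.172

$2,317.17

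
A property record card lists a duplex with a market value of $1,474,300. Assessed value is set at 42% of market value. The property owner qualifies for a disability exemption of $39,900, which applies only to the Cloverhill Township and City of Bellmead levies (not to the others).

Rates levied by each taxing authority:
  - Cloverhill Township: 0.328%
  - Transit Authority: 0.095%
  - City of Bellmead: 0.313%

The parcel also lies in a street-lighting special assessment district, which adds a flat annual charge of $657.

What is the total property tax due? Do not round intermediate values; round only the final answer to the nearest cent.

Assessed value = $1,474,300 × 0.42 = $619,206
Cloverhill Township: ($619,206 − $39,900) × 0.00328 = $579,306 × 0.00328 = $1,900.12368
Transit Authority: $619,206 × 0.00095 = $588.2457
City of Bellmead: ($619,206 − $39,900) × 0.00313 = $579,306 × 0.00313 = $1,813.22778
Levies subtotal = $4,301.59716
Total = $4,301.59716 + $657 = $4,958.59716

$4,958.60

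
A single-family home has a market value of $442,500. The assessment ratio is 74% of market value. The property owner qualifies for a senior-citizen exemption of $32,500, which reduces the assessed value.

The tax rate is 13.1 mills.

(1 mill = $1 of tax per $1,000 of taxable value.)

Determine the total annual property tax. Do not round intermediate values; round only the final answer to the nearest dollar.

Assessed value = $442,500 × 0.74 = $327,450
Taxable value = $327,450 − $32,500 = $294,950
Tax = $294,950 × 0.0131 = $3,863.845

$3,864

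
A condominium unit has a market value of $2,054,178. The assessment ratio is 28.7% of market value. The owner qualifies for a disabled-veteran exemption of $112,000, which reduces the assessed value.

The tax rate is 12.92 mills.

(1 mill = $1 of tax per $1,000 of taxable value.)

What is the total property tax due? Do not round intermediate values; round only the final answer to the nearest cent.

$6,169.93

Assessed value = $2,054,178 × 0.287 = $589,549.086
Taxable value = $589,549.086 − $112,000 = $477,549.086
Tax = $477,549.086 × 0.01292 = $6,169.93419112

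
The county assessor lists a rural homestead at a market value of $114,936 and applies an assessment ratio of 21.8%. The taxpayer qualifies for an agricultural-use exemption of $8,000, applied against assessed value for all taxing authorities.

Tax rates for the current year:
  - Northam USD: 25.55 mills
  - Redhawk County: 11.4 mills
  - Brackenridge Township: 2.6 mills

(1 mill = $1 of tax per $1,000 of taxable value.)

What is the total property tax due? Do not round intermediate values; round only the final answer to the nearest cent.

Assessed value = $114,936 × 0.218 = $25,056.048
Taxable value = $25,056.048 − $8,000 = $17,056.048
Northam USD: $17,056.048 × 0.02555 = $435.7820264
Redhawk County: $17,056.048 × 0.0114 = $194.4389472
Brackenridge Township: $17,056.048 × 0.0026 = $44.3457248
Total = $435.7820264 + $194.4389472 + $44.3457248 = $674.5666984

$674.57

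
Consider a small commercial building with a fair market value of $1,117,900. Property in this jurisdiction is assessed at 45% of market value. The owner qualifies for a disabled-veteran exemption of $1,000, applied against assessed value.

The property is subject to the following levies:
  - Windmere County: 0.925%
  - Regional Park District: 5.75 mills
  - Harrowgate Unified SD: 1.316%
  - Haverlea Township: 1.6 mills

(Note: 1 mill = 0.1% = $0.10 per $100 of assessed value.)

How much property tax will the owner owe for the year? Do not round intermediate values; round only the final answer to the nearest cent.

Assessed value = $1,117,900 × 0.45 = $503,055
Taxable value = $503,055 − $1,000 = $502,055
Windmere County: $502,055 × 0.00925 = $4,644.00875
Regional Park District: $502,055 × 0.00575 = $2,886.81625
Harrowgate Unified SD: $502,055 × 0.01316 = $6,607.0438
Haverlea Township: $502,055 × 0.0016 = $803.288
Total = $14,941.1568

$14,941.16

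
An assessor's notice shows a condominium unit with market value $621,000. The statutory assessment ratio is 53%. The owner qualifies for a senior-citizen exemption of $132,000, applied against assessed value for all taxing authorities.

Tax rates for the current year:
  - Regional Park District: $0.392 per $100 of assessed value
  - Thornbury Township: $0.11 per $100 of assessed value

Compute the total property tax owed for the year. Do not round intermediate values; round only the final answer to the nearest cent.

Assessed value = $621,000 × 0.53 = $329,130
Taxable value = $329,130 − $132,000 = $197,130
Regional Park District: $197,130 × 0.00392 = $772.7496
Thornbury Township: $197,130 × 0.0011 = $216.843
Total = $772.7496 + $216.843 = $989.5926

$989.59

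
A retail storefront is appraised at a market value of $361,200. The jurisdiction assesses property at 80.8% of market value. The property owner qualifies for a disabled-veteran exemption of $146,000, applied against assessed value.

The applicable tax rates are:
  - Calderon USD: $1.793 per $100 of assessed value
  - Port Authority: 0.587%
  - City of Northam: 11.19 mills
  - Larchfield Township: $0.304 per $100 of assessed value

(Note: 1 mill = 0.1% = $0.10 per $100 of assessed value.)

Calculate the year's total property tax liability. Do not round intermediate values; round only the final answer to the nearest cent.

Assessed value = $361,200 × 0.808 = $291,849.6
Taxable value = $291,849.6 − $146,000 = $145,849.6
Calderon USD: $145,849.6 × 0.01793 = $2,615.083328
Port Authority: $145,849.6 × 0.00587 = $856.137152
City of Northam: $145,849.6 × 0.01119 = $1,632.057024
Larchfield Township: $145,849.6 × 0.00304 = $443.382784
Total = $5,546.660288

$5,546.66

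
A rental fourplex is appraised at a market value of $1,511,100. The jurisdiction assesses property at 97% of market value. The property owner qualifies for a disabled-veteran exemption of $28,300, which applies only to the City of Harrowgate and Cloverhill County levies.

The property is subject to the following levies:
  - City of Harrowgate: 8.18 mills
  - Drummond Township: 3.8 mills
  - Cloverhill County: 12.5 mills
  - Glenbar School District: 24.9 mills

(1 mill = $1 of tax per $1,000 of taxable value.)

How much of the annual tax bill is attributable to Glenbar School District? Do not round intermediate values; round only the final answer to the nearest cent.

$36,497.60

Assessed value = $1,511,100 × 0.97 = $1,465,767
Glenbar School District taxable value = $1,465,767 (exemption does not apply)
Glenbar School District levy = $1,465,767 × 0.0249 = $36,497.5983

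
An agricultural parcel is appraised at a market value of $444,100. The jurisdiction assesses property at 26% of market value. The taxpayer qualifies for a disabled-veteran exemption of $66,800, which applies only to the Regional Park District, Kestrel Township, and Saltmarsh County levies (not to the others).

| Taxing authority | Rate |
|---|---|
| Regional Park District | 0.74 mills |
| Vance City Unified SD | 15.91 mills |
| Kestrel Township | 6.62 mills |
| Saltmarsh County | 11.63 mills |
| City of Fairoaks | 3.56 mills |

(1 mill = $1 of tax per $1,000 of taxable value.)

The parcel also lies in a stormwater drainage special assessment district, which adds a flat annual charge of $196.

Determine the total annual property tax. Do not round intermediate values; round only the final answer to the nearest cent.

$3,368.29

Assessed value = $444,100 × 0.26 = $115,466
Regional Park District: ($115,466 − $66,800) × 0.00074 = $48,666 × 0.00074 = $36.01284
Vance City Unified SD: $115,466 × 0.01591 = $1,837.06406
Kestrel Township: ($115,466 − $66,800) × 0.00662 = $48,666 × 0.00662 = $322.16892
Saltmarsh County: ($115,466 − $66,800) × 0.01163 = $48,666 × 0.01163 = $565.98558
City of Fairoaks: $115,466 × 0.00356 = $411.05896
Levies subtotal = $3,172.29036
Total = $3,172.29036 + $196 = $3,368.29036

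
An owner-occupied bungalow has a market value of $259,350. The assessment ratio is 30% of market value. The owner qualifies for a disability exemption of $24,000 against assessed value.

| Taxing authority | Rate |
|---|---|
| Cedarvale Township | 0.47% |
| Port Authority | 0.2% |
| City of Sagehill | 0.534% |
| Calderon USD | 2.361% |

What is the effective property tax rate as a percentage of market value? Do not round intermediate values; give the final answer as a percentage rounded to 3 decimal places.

0.740%

Assessed value = $259,350 × 0.3 = $77,805
Taxable value = $77,805 − $24,000 = $53,805
Cedarvale Township: $53,805 × 0.0047 = $252.8835
Port Authority: $53,805 × 0.002 = $107.61
City of Sagehill: $53,805 × 0.00534 = $287.3187
Calderon USD: $53,805 × 0.02361 = $1,270.33605
Total tax = $1,918.14825
Effective rate = $1,918.14825 ÷ $259,350 = 0.740% of market value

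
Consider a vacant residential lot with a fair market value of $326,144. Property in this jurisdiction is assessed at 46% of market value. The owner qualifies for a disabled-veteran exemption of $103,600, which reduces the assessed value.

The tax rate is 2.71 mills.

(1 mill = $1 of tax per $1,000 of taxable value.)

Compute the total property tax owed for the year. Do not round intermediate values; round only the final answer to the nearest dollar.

Assessed value = $326,144 × 0.46 = $150,026.24
Taxable value = $150,026.24 − $103,600 = $46,426.24
Tax = $46,426.24 × 0.00271 = $125.8151104

$126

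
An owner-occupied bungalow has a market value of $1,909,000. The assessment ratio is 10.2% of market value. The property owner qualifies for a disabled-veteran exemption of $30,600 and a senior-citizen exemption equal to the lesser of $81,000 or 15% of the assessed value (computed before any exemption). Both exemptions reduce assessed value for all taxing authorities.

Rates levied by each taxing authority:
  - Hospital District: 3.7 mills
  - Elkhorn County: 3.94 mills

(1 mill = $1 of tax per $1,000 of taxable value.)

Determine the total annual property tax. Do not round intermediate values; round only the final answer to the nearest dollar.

Assessed value = $1,909,000 × 0.102 = $194,718
Senior-citizen exemption = min($81,000, 15% × $194,718) = min($81,000, $29,207.7) = $29,207.7 (percentage binds)
Taxable value = $194,718 − $30,600 − $29,207.7 = $134,910.3
Hospital District: $134,910.3 × 0.0037 = $499.16811
Elkhorn County: $134,910.3 × 0.00394 = $531.546582
Total = $1,030.714692

$1,031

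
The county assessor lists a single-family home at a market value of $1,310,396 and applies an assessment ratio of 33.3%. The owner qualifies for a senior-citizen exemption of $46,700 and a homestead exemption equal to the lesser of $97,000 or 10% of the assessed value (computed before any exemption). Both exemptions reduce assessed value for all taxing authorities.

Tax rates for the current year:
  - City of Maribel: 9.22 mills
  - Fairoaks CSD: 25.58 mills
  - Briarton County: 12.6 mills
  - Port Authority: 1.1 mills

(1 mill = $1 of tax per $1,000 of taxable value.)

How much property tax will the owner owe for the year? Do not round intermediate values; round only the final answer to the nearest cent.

Assessed value = $1,310,396 × 0.333 = $436,361.868
Homestead exemption = min($97,000, 10% × $436,361.868) = min($97,000, $43,636.1868) = $43,636.1868 (percentage binds)
Taxable value = $436,361.868 − $46,700 − $43,636.1868 = $346,025.6812
City of Maribel: $346,025.6812 × 0.00922 = $3,190.356780664
Fairoaks CSD: $346,025.6812 × 0.02558 = $8,851.336925096
Briarton County: $346,025.6812 × 0.0126 = $4,359.92358312
Port Authority: $346,025.6812 × 0.0011 = $380.62824932
Total = $16,782.2455382

$16,782.25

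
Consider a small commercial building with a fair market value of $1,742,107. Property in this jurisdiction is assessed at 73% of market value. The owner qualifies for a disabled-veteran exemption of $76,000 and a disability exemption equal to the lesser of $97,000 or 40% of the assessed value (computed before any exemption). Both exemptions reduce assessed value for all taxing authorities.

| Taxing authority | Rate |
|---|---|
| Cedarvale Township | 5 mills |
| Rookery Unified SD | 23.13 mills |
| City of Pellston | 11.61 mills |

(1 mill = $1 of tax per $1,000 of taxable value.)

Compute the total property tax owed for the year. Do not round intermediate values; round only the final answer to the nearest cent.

$43,663.85

Assessed value = $1,742,107 × 0.73 = $1,271,738.11
Disability exemption = min($97,000, 40% × $1,271,738.11) = min($97,000, $508,695.244) = $97,000 (dollar cap binds)
Taxable value = $1,271,738.11 − $76,000 − $97,000 = $1,098,738.11
Cedarvale Township: $1,098,738.11 × 0.005 = $5,493.69055
Rookery Unified SD: $1,098,738.11 × 0.02313 = $25,413.8124843
City of Pellston: $1,098,738.11 × 0.01161 = $12,756.3494571
Total = $43,663.8524914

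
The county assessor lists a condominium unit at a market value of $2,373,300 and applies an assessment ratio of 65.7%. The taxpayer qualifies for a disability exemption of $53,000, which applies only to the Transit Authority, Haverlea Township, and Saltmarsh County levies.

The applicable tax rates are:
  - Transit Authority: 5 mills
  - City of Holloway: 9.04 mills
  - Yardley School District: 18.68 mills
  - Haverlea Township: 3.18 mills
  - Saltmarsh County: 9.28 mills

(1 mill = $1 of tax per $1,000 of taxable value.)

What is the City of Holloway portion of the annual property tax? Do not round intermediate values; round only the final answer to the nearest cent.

$14,095.69

Assessed value = $2,373,300 × 0.657 = $1,559,258.1
City of Holloway taxable value = $1,559,258.1 (exemption does not apply)
City of Holloway levy = $1,559,258.1 × 0.00904 = $14,095.693224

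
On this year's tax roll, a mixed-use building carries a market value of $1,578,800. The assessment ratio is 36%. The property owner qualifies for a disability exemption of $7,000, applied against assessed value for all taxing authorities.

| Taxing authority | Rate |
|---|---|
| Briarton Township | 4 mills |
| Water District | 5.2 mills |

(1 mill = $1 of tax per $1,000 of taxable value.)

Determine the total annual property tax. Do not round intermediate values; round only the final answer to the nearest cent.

Assessed value = $1,578,800 × 0.36 = $568,368
Taxable value = $568,368 − $7,000 = $561,368
Briarton Township: $561,368 × 0.004 = $2,245.472
Water District: $561,368 × 0.0052 = $2,919.1136
Total = $2,245.472 + $2,919.1136 = $5,164.5856

$5,164.59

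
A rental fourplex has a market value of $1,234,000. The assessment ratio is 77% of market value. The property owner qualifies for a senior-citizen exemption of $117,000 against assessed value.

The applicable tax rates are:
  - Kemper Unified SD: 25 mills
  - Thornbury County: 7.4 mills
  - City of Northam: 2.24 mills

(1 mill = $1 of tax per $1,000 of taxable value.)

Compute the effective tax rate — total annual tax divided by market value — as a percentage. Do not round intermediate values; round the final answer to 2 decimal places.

2.34%

Assessed value = $1,234,000 × 0.77 = $950,180
Taxable value = $950,180 − $117,000 = $833,180
Kemper Unified SD: $833,180 × 0.025 = $20,829.5
Thornbury County: $833,180 × 0.0074 = $6,165.532
City of Northam: $833,180 × 0.00224 = $1,866.3232
Total tax = $28,861.3552
Effective rate = $28,861.3552 ÷ $1,234,000 = 2.34% of market value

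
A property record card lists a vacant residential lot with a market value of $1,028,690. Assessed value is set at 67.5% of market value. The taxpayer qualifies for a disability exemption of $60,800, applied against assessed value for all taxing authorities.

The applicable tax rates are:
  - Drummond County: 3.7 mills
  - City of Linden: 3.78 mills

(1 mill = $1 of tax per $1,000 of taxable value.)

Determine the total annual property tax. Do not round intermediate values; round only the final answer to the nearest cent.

$4,739.07

Assessed value = $1,028,690 × 0.675 = $694,365.75
Taxable value = $694,365.75 − $60,800 = $633,565.75
Drummond County: $633,565.75 × 0.0037 = $2,344.193275
City of Linden: $633,565.75 × 0.00378 = $2,394.878535
Total = $2,344.193275 + $2,394.878535 = $4,739.07181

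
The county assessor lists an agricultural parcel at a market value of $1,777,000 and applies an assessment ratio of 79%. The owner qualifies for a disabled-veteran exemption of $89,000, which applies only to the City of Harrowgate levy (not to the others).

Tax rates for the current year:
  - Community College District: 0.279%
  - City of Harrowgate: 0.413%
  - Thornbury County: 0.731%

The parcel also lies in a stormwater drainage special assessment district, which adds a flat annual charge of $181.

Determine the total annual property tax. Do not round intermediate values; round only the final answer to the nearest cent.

$19,789.93

Assessed value = $1,777,000 × 0.79 = $1,403,830
Community College District: $1,403,830 × 0.00279 = $3,916.6857
City of Harrowgate: ($1,403,830 − $89,000) × 0.00413 = $1,314,830 × 0.00413 = $5,430.2479
Thornbury County: $1,403,830 × 0.00731 = $10,261.9973
Levies subtotal = $19,608.9309
Total = $19,608.9309 + $181 = $19,789.9309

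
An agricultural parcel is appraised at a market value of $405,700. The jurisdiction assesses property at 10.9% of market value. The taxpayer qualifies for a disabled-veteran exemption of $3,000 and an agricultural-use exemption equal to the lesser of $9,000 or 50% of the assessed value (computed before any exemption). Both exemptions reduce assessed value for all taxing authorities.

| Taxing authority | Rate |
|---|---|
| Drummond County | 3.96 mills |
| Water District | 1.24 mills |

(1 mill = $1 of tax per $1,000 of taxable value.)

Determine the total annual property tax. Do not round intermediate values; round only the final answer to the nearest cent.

$167.55

Assessed value = $405,700 × 0.109 = $44,221.3
Agricultural-use exemption = min($9,000, 50% × $44,221.3) = min($9,000, $22,110.65) = $9,000 (dollar cap binds)
Taxable value = $44,221.3 − $3,000 − $9,000 = $32,221.3
Drummond County: $32,221.3 × 0.00396 = $127.596348
Water District: $32,221.3 × 0.00124 = $39.954412
Total = $167.55076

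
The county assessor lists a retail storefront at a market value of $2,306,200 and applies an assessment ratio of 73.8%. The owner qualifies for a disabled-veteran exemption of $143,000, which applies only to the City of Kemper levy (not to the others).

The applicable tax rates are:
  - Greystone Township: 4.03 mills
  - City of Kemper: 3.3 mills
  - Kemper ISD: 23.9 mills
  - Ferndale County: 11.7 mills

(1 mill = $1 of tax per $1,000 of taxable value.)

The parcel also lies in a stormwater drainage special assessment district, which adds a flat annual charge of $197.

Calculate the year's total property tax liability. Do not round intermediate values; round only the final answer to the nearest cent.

$72,790.91

Assessed value = $2,306,200 × 0.738 = $1,701,975.6
Greystone Township: $1,701,975.6 × 0.00403 = $6,858.961668
City of Kemper: ($1,701,975.6 − $143,000) × 0.0033 = $1,558,975.6 × 0.0033 = $5,144.61948
Kemper ISD: $1,701,975.6 × 0.0239 = $40,677.21684
Ferndale County: $1,701,975.6 × 0.0117 = $19,913.11452
Levies subtotal = $72,593.912508
Total = $72,593.912508 + $197 = $72,790.912508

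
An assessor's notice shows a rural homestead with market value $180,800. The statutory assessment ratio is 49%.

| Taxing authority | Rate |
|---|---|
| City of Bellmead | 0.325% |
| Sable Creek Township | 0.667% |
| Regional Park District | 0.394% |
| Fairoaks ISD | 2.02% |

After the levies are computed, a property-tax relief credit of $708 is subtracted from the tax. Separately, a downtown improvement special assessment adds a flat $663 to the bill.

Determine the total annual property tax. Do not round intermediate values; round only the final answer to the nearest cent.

$2,972.44

Assessed value = $180,800 × 0.49 = $88,592
City of Bellmead: $88,592 × 0.00325 = $287.924
Sable Creek Township: $88,592 × 0.00667 = $590.90864
Regional Park District: $88,592 × 0.00394 = $349.05248
Fairoaks ISD: $88,592 × 0.0202 = $1,789.5584
Levies subtotal = $3,017.44352
After credit = $3,017.44352 − $708 = $2,309.44352
Total = $2,309.44352 + $663 = $2,972.44352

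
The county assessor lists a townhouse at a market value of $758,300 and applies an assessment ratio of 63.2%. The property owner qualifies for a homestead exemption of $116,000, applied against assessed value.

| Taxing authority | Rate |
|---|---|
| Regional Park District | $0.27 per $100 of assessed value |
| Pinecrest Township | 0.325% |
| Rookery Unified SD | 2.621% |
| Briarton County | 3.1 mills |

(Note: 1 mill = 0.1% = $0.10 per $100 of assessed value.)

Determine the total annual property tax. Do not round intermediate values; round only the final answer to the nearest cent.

Assessed value = $758,300 × 0.632 = $479,245.6
Taxable value = $479,245.6 − $116,000 = $363,245.6
Regional Park District: $363,245.6 × 0.0027 = $980.76312
Pinecrest Township: $363,245.6 × 0.00325 = $1,180.5482
Rookery Unified SD: $363,245.6 × 0.02621 = $9,520.667176
Briarton County: $363,245.6 × 0.0031 = $1,126.06136
Total = $12,808.039856

$12,808.04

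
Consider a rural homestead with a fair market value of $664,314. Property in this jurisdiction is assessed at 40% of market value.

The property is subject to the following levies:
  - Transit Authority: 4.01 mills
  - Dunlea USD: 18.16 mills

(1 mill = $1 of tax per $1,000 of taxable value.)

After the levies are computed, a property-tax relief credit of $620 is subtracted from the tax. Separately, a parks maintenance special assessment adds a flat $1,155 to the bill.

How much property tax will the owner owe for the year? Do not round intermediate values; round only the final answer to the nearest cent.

$6,426.14

Assessed value = $664,314 × 0.4 = $265,725.6
Transit Authority: $265,725.6 × 0.00401 = $1,065.559656
Dunlea USD: $265,725.6 × 0.01816 = $4,825.576896
Levies subtotal = $5,891.136552
After credit = $5,891.136552 − $620 = $5,271.136552
Total = $5,271.136552 + $1,155 = $6,426.136552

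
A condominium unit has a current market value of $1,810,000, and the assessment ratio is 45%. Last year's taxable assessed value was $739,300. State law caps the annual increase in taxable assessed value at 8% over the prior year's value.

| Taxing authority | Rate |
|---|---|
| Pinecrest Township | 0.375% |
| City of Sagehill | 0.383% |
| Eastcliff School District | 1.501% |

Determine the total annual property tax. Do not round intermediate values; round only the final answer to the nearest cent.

$18,036.85

Uncapped assessed value = $1,810,000 × 0.45 = $814,500
Cap limit = $739,300 × 1.08 = $798,444
Taxable assessed value = min($814,500, $798,444) = $798,444 (cap binds)
Pinecrest Township: $798,444 × 0.00375 = $2,994.165
City of Sagehill: $798,444 × 0.00383 = $3,058.04052
Eastcliff School District: $798,444 × 0.01501 = $11,984.64444
Total = $18,036.84996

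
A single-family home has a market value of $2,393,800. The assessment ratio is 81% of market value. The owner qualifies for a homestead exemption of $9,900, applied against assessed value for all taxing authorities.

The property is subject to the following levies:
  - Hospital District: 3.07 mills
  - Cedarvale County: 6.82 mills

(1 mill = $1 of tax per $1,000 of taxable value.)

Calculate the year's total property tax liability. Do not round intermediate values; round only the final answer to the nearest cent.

$19,078.58

Assessed value = $2,393,800 × 0.81 = $1,938,978
Taxable value = $1,938,978 − $9,900 = $1,929,078
Hospital District: $1,929,078 × 0.00307 = $5,922.26946
Cedarvale County: $1,929,078 × 0.00682 = $13,156.31196
Total = $5,922.26946 + $13,156.31196 = $19,078.58142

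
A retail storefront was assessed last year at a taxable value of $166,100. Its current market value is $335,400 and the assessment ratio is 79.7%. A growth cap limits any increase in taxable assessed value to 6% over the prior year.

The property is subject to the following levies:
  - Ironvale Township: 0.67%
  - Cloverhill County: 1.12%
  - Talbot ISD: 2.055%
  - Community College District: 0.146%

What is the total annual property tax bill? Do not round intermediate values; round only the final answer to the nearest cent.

Uncapped assessed value = $335,400 × 0.797 = $267,313.8
Cap limit = $166,100 × 1.06 = $176,066
Taxable assessed value = min($267,313.8, $176,066) = $176,066 (cap binds)
Ironvale Township: $176,066 × 0.0067 = $1,179.6422
Cloverhill County: $176,066 × 0.0112 = $1,971.9392
Talbot ISD: $176,066 × 0.02055 = $3,618.1563
Community College District: $176,066 × 0.00146 = $257.05636
Total = $7,026.79406

$7,026.79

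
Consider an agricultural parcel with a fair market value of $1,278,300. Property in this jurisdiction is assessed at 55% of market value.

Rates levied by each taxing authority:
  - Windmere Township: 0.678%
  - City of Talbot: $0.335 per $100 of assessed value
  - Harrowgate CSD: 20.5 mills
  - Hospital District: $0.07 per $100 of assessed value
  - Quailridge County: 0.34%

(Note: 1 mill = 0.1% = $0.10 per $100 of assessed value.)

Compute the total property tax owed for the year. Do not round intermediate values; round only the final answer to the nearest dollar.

$24,417

Assessed value = $1,278,300 × 0.55 = $703,065
Windmere Township: $703,065 × 0.00678 = $4,766.7807
City of Talbot: $703,065 × 0.00335 = $2,355.26775
Harrowgate CSD: $703,065 × 0.0205 = $14,412.8325
Hospital District: $703,065 × 0.0007 = $492.1455
Quailridge County: $703,065 × 0.0034 = $2,390.421
Total = $24,417.44745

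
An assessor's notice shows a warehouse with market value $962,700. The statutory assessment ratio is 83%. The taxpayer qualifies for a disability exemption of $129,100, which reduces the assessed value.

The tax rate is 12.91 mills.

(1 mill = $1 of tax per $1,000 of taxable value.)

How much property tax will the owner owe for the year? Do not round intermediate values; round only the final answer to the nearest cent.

$8,648.94

Assessed value = $962,700 × 0.83 = $799,041
Taxable value = $799,041 − $129,100 = $669,941
Tax = $669,941 × 0.01291 = $8,648.93831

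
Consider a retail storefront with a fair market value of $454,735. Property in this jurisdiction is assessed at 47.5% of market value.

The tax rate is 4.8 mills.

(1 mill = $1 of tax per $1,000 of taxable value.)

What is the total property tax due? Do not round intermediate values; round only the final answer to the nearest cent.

$1,036.80

Assessed value = $454,735 × 0.475 = $215,999.125
Tax = $215,999.125 × 0.0048 = $1,036.7958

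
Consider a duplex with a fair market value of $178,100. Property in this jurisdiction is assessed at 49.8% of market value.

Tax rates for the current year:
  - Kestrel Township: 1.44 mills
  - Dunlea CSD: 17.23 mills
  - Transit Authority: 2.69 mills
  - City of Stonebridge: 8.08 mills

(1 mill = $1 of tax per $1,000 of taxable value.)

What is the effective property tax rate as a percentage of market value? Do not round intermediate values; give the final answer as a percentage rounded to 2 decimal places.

Assessed value = $178,100 × 0.498 = $88,693.8
Kestrel Township: $88,693.8 × 0.00144 = $127.719072
Dunlea CSD: $88,693.8 × 0.01723 = $1,528.194174
Transit Authority: $88,693.8 × 0.00269 = $238.586322
City of Stonebridge: $88,693.8 × 0.00808 = $716.645904
Total tax = $2,611.145472
Effective rate = $2,611.145472 ÷ $178,100 = 1.47% of market value

1.47%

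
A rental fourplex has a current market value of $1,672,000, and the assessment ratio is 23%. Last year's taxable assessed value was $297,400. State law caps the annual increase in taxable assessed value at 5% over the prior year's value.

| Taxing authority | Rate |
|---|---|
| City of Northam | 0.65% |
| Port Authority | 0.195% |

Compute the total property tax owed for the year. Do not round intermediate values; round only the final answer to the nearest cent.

$2,638.68

Uncapped assessed value = $1,672,000 × 0.23 = $384,560
Cap limit = $297,400 × 1.05 = $312,270
Taxable assessed value = min($384,560, $312,270) = $312,270 (cap binds)
City of Northam: $312,270 × 0.0065 = $2,029.755
Port Authority: $312,270 × 0.00195 = $608.9265
Total = $2,638.6815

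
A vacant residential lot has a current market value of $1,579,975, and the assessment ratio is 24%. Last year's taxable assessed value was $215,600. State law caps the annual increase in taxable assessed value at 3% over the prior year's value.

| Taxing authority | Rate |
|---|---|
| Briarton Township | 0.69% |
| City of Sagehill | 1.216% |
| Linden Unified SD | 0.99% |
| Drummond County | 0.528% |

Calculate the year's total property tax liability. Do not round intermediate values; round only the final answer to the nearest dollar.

Uncapped assessed value = $1,579,975 × 0.24 = $379,194
Cap limit = $215,600 × 1.03 = $222,068
Taxable assessed value = min($379,194, $222,068) = $222,068 (cap binds)
Briarton Township: $222,068 × 0.0069 = $1,532.2692
City of Sagehill: $222,068 × 0.01216 = $2,700.34688
Linden Unified SD: $222,068 × 0.0099 = $2,198.4732
Drummond County: $222,068 × 0.00528 = $1,172.51904
Total = $7,603.60832

$7,604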